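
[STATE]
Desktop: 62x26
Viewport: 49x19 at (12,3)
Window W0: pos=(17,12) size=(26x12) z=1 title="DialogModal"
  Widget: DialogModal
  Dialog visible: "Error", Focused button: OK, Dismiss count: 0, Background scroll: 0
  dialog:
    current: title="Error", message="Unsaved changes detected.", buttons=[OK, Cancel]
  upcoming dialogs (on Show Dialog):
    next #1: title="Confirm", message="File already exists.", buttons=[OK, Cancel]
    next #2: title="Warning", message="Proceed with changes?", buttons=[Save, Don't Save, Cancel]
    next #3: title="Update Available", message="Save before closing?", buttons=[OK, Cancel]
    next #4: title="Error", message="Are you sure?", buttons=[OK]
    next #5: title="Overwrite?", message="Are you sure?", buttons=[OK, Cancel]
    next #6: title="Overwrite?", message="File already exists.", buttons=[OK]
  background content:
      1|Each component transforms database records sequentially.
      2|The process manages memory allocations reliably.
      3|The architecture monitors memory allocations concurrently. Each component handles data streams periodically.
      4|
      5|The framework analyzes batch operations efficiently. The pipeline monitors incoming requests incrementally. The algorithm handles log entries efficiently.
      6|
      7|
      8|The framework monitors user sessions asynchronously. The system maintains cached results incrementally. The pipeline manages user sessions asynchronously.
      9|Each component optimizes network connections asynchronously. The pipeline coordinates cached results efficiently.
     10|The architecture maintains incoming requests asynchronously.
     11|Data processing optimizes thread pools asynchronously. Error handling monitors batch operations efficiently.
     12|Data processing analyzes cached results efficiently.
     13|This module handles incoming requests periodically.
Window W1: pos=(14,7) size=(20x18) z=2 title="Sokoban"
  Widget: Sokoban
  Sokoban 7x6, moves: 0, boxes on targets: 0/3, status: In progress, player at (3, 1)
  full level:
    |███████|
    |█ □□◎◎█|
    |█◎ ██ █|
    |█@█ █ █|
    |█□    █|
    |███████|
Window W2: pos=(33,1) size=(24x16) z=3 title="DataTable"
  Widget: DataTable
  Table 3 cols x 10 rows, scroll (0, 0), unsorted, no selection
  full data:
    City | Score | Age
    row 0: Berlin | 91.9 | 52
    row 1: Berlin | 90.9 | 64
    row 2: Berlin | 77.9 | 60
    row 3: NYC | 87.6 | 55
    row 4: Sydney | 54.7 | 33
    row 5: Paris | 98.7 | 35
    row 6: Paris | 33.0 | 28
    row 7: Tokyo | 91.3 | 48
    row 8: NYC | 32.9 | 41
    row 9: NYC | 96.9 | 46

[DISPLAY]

                     ┠──────────────────────┨    
                     ┃City  │Score│Age      ┃    
                     ┃──────┼─────┼───      ┃    
                     ┃Berlin│91.9 │52       ┃    
  ┏━━━━━━━━━━━━━━━━━━┃Berlin│90.9 │64       ┃    
  ┃ Sokoban          ┃Berlin│77.9 │60       ┃    
  ┠──────────────────┃NYC   │87.6 │55       ┃    
  ┃███████           ┃Sydney│54.7 │33       ┃    
  ┃█ □□◎◎█           ┃Paris │98.7 │35       ┃    
  ┃█◎ ██ █           ┃Paris │33.0 │28       ┃    
  ┃█@█ █ █           ┃Tokyo │91.3 │48       ┃    
  ┃█□    █           ┃NYC   │32.9 │41       ┃    
  ┃███████           ┃NYC   │96.9 │46       ┃    
  ┃Moves: 0  0/3     ┗━━━━━━━━━━━━━━━━━━━━━━┛    
  ┃                  ┃     │or┃                  
  ┃                  ┃es de│  ┃                  
  ┃                  ┃l    │ b┃                  
  ┃                  ┃─────┘  ┃                  
  ┃                  ┃        ┃                  


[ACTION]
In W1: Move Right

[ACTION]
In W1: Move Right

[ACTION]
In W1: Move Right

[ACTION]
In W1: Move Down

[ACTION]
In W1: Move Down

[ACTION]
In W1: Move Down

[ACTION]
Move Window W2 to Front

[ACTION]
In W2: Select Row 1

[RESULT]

                     ┠──────────────────────┨    
                     ┃City  │Score│Age      ┃    
                     ┃──────┼─────┼───      ┃    
                     ┃Berlin│91.9 │52       ┃    
  ┏━━━━━━━━━━━━━━━━━━┃>erlin│90.9 │64       ┃    
  ┃ Sokoban          ┃Berlin│77.9 │60       ┃    
  ┠──────────────────┃NYC   │87.6 │55       ┃    
  ┃███████           ┃Sydney│54.7 │33       ┃    
  ┃█ □□◎◎█           ┃Paris │98.7 │35       ┃    
  ┃█◎ ██ █           ┃Paris │33.0 │28       ┃    
  ┃█@█ █ █           ┃Tokyo │91.3 │48       ┃    
  ┃█□    █           ┃NYC   │32.9 │41       ┃    
  ┃███████           ┃NYC   │96.9 │46       ┃    
  ┃Moves: 0  0/3     ┗━━━━━━━━━━━━━━━━━━━━━━┛    
  ┃                  ┃     │or┃                  
  ┃                  ┃es de│  ┃                  
  ┃                  ┃l    │ b┃                  
  ┃                  ┃─────┘  ┃                  
  ┃                  ┃        ┃                  


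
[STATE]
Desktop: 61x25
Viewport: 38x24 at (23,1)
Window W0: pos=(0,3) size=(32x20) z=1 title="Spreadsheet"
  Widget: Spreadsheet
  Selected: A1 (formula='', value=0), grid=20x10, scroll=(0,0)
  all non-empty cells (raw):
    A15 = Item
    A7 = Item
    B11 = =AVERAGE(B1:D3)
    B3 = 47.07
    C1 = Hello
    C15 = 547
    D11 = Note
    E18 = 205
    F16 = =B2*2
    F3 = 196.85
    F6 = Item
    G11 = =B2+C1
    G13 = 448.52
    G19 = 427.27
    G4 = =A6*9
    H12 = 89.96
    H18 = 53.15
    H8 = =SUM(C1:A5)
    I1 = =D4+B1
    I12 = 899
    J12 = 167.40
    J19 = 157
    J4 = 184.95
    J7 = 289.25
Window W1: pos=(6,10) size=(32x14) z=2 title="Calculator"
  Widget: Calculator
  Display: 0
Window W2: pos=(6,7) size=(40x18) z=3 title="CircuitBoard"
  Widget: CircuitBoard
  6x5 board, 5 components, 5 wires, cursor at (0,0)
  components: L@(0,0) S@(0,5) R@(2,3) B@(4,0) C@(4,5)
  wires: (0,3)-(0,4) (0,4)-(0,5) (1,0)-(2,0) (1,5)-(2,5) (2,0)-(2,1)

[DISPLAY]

                                      
                                      
━━━━━━━━┓                             
        ┃                             
────────┨                             
        ┃                             
━━━━━━━━━━━━━━━━━━━━━━┓               
                      ┃               
──────────────────────┨               
                      ┃               
· ─ · ─ S             ┃               
                      ┃               
        ·             ┃               
        │             ┃               
R       ·             ┃               
                      ┃               
                      ┃               
                      ┃               
        C             ┃               
                      ┃               
                      ┃               
                      ┃               
                      ┃               
━━━━━━━━━━━━━━━━━━━━━━┛               


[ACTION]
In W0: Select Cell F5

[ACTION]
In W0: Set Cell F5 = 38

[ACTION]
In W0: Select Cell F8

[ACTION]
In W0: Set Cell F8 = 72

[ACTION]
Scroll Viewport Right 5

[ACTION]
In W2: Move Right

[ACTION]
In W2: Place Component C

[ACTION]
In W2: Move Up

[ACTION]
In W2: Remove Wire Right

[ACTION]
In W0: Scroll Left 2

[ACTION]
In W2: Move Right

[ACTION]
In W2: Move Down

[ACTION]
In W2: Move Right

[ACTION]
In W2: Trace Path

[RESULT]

                                      
                                      
━━━━━━━━┓                             
        ┃                             
────────┨                             
        ┃                             
━━━━━━━━━━━━━━━━━━━━━━┓               
                      ┃               
──────────────────────┨               
                      ┃               
· ─ · ─ S             ┃               
                      ┃               
.]      ·             ┃               
        │             ┃               
R       ·             ┃               
                      ┃               
                      ┃               
                      ┃               
        C             ┃               
race: No connections  ┃               
                      ┃               
                      ┃               
                      ┃               
━━━━━━━━━━━━━━━━━━━━━━┛               


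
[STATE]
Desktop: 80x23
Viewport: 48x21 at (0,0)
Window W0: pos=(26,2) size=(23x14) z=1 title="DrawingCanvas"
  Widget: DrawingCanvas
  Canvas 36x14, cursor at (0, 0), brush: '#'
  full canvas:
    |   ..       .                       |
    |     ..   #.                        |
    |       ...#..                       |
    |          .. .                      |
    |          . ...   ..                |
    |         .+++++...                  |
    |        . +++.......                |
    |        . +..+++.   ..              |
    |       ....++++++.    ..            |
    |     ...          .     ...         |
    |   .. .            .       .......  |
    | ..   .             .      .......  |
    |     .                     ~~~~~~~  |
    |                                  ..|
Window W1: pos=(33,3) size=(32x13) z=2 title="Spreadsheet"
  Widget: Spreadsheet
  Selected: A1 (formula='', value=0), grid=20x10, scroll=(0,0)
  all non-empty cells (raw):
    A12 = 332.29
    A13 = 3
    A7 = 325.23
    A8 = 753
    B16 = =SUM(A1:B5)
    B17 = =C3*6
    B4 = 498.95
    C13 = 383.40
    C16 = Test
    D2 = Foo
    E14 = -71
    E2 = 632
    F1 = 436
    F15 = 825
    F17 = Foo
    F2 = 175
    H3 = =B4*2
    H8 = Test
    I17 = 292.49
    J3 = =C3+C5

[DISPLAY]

                                                
                                                
                          ┏━━━━━━━━━━━━━━━━━━━━━
                          ┃ Drawi┏━━━━━━━━━━━━━━
                          ┠──────┃ Spreadsheet  
                          ┃+  .. ┠──────────────
                          ┃     .┃A1:           
                          ┃      ┃       A      
                          ┃      ┃--------------
                          ┃      ┃  1      [0]  
                          ┃      ┃  2        0  
                          ┃      ┃  3        0  
                          ┃      ┃  4        0  
                          ┃      ┃  5        0  
                          ┃     .┃  6        0  
                          ┗━━━━━━┗━━━━━━━━━━━━━━
                                                
                                                
                                                
                                                
                                                


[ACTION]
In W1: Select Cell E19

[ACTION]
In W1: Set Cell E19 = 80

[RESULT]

                                                
                                                
                          ┏━━━━━━━━━━━━━━━━━━━━━
                          ┃ Drawi┏━━━━━━━━━━━━━━
                          ┠──────┃ Spreadsheet  
                          ┃+  .. ┠──────────────
                          ┃     .┃E19: 80       
                          ┃      ┃       A      
                          ┃      ┃--------------
                          ┃      ┃  1        0  
                          ┃      ┃  2        0  
                          ┃      ┃  3        0  
                          ┃      ┃  4        0  
                          ┃      ┃  5        0  
                          ┃     .┃  6        0  
                          ┗━━━━━━┗━━━━━━━━━━━━━━
                                                
                                                
                                                
                                                
                                                


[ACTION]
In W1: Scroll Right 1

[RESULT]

                                                
                                                
                          ┏━━━━━━━━━━━━━━━━━━━━━
                          ┃ Drawi┏━━━━━━━━━━━━━━
                          ┠──────┃ Spreadsheet  
                          ┃+  .. ┠──────────────
                          ┃     .┃E19: 80       
                          ┃      ┃       B      
                          ┃      ┃--------------
                          ┃      ┃  1        0  
                          ┃      ┃  2        0  
                          ┃      ┃  3        0  
                          ┃      ┃  4   498.95  
                          ┃      ┃  5        0  
                          ┃     .┃  6        0  
                          ┗━━━━━━┗━━━━━━━━━━━━━━
                                                
                                                
                                                
                                                
                                                


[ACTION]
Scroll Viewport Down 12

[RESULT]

                          ┏━━━━━━━━━━━━━━━━━━━━━
                          ┃ Drawi┏━━━━━━━━━━━━━━
                          ┠──────┃ Spreadsheet  
                          ┃+  .. ┠──────────────
                          ┃     .┃E19: 80       
                          ┃      ┃       B      
                          ┃      ┃--------------
                          ┃      ┃  1        0  
                          ┃      ┃  2        0  
                          ┃      ┃  3        0  
                          ┃      ┃  4   498.95  
                          ┃      ┃  5        0  
                          ┃     .┃  6        0  
                          ┗━━━━━━┗━━━━━━━━━━━━━━
                                                
                                                
                                                
                                                
                                                
                                                
                                                


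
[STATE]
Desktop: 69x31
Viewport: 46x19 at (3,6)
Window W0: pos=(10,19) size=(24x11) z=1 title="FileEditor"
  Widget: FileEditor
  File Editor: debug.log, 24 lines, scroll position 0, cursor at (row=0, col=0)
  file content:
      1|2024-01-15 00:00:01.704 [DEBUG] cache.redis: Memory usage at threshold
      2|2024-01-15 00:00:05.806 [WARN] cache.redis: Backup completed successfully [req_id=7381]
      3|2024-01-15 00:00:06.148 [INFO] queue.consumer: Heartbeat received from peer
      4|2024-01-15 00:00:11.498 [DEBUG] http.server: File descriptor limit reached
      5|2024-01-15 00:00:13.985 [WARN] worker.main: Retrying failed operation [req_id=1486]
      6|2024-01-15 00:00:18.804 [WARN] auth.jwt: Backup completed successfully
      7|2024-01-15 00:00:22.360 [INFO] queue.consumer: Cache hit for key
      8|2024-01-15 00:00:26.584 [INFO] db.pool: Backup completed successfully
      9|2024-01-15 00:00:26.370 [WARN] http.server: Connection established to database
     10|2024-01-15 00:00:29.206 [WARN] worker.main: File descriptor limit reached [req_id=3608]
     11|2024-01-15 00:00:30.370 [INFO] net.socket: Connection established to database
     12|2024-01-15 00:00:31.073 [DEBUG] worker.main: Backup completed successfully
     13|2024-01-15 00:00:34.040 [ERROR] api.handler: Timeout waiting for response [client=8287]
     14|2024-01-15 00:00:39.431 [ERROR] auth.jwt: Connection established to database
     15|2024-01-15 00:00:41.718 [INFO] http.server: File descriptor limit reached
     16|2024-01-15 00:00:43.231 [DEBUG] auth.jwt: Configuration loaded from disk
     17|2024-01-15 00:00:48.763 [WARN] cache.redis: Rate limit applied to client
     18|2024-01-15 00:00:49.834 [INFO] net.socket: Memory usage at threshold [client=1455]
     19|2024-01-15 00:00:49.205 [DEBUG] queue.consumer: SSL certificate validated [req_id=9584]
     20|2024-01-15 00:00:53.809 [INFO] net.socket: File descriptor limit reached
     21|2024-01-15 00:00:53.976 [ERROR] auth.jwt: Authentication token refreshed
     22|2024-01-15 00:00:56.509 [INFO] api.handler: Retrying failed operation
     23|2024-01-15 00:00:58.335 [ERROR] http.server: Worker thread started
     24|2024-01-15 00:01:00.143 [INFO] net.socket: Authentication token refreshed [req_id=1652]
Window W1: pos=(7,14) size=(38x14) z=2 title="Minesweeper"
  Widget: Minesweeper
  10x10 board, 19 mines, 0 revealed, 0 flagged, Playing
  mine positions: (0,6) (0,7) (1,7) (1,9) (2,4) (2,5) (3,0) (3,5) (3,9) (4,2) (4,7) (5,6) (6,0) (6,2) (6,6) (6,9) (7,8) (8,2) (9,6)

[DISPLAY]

                                              
                                              
                                              
                                              
                                              
                                              
                                              
                                              
    ┏━━━━━━━━━━━━━━━━━━━━━━━━━━━━━━━━━━━━┓    
    ┃ Minesweeper                        ┃    
    ┠────────────────────────────────────┨    
    ┃■■■■■■■■■■                          ┃    
    ┃■■■■■■■■■■                          ┃    
    ┃■■■■■■■■■■                          ┃    
    ┃■■■■■■■■■■                          ┃    
    ┃■■■■■■■■■■                          ┃    
    ┃■■■■■■■■■■                          ┃    
    ┃■■■■■■■■■■                          ┃    
    ┃■■■■■■■■■■                          ┃    


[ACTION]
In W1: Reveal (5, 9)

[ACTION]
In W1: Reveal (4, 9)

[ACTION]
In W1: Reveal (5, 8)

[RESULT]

                                              
                                              
                                              
                                              
                                              
                                              
                                              
                                              
    ┏━━━━━━━━━━━━━━━━━━━━━━━━━━━━━━━━━━━━┓    
    ┃ Minesweeper                        ┃    
    ┠────────────────────────────────────┨    
    ┃■■■■■■■■■■                          ┃    
    ┃■■■■■■■■■■                          ┃    
    ┃■■■■■■■■■■                          ┃    
    ┃■■■■■■■■■■                          ┃    
    ┃■■■■■■■■■1                          ┃    
    ┃■■■■■■■■21                          ┃    
    ┃■■■■■■■■■■                          ┃    
    ┃■■■■■■■■■■                          ┃    


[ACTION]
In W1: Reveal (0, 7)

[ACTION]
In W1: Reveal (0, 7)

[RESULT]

                                              
                                              
                                              
                                              
                                              
                                              
                                              
                                              
    ┏━━━━━━━━━━━━━━━━━━━━━━━━━━━━━━━━━━━━┓    
    ┃ Minesweeper                        ┃    
    ┠────────────────────────────────────┨    
    ┃■■■■■■✹✹■■                          ┃    
    ┃■■■■■■■✹■✹                          ┃    
    ┃■■■■✹✹■■■■                          ┃    
    ┃✹■■■■✹■■■✹                          ┃    
    ┃■■✹■■■■✹■1                          ┃    
    ┃■■■■■■✹■21                          ┃    
    ┃✹■✹■■■✹■■✹                          ┃    
    ┃■■■■■■■■✹■                          ┃    


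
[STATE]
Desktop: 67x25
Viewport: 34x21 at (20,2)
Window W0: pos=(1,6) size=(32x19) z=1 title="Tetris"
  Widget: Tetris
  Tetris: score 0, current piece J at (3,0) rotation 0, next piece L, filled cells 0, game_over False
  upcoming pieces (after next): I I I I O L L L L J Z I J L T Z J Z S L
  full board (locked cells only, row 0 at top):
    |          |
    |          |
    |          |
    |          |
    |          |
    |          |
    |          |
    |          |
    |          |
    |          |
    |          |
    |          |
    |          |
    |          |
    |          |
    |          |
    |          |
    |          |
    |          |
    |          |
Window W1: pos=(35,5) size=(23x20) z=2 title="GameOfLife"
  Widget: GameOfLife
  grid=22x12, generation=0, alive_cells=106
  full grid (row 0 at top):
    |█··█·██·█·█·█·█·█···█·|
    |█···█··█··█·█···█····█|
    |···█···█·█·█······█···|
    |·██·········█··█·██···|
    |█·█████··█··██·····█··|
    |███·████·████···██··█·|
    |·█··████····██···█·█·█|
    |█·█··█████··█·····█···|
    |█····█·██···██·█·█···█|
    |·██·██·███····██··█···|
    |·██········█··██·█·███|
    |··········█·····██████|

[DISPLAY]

                                  
                                  
                                  
               ┏━━━━━━━━━━━━━━━━━━
━━━━━━━━━━━━┓  ┃ GameOfLife       
            ┃  ┠──────────────────
────────────┨  ┃Gen: 0            
            ┃  ┃█··█·██·█·█·█·█·█·
            ┃  ┃█···█··█··█·█···█·
            ┃  ┃···█···█·█·█······
            ┃  ┃·██·········█··█·█
            ┃  ┃█·█████··█··██····
            ┃  ┃███·████·████···██
            ┃  ┃·█··████····██···█
            ┃  ┃█·█··█████··█·····
            ┃  ┃█····█·██···██·█·█
            ┃  ┃·██·██·███····██··
            ┃  ┃·██········█··██·█
            ┃  ┃··········█·····██
            ┃  ┃                  
            ┃  ┃                  


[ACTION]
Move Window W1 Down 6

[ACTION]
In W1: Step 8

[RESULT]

                                  
                                  
                                  
               ┏━━━━━━━━━━━━━━━━━━
━━━━━━━━━━━━┓  ┃ GameOfLife       
            ┃  ┠──────────────────
────────────┨  ┃Gen: 8            
            ┃  ┃···█···········██·
            ┃  ┃·███··██·······██·
            ┃  ┃·█··███·█·········
            ┃  ┃·██···███·········
            ┃  ┃········█·········
            ┃  ┃·······██·██······
            ┃  ┃···········█······
            ┃  ┃···········██·····
            ┃  ┃██······██·██·····
            ┃  ┃██········█·······
            ┃  ┃········██········
            ┃  ┃··················
            ┃  ┃                  
            ┃  ┃                  


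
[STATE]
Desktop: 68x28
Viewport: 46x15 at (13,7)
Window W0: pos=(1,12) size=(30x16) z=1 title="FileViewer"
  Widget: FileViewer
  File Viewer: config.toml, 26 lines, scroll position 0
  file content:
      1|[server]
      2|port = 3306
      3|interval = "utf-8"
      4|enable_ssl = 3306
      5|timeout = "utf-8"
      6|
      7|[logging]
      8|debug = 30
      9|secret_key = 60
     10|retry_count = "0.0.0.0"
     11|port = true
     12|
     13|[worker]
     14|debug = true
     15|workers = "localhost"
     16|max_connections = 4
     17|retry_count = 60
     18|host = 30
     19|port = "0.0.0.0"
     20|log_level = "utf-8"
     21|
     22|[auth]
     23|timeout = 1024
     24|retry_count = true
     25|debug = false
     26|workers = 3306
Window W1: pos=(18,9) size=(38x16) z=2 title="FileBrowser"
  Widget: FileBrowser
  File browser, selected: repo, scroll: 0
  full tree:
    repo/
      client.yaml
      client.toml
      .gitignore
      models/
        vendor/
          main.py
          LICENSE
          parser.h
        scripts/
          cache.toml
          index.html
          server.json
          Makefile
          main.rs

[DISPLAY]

                                              
                                              
     ┏━━━━━━━━━━━━━━━━━━━━━━━━━━━━━━━━━━━━┓   
     ┃ FileBrowser                        ┃   
     ┠────────────────────────────────────┨   
━━━━━┃> [-] repo/                         ┃   
     ┃    client.yaml                     ┃   
─────┃    client.toml                     ┃   
     ┃    .gitignore                      ┃   
     ┃    [+] models/                     ┃   
"utf-┃                                    ┃   
= 330┃                                    ┃   
utf-8┃                                    ┃   
     ┃                                    ┃   
     ┃                                    ┃   


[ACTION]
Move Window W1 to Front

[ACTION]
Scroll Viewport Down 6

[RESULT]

     ┃    client.yaml                     ┃   
─────┃    client.toml                     ┃   
     ┃    .gitignore                      ┃   
     ┃    [+] models/                     ┃   
"utf-┃                                    ┃   
= 330┃                                    ┃   
utf-8┃                                    ┃   
     ┃                                    ┃   
     ┃                                    ┃   
     ┃                                    ┃   
= 60 ┃                                    ┃   
 = "0┗━━━━━━━━━━━━━━━━━━━━━━━━━━━━━━━━━━━━┛   
                ░┃                            
                ▼┃                            
━━━━━━━━━━━━━━━━━┛                            


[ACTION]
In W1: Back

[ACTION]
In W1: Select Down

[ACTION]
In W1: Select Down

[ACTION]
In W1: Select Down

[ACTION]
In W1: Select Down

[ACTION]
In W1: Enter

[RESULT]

     ┃    client.yaml                     ┃   
─────┃    client.toml                     ┃   
     ┃    .gitignore                      ┃   
     ┃  > [-] models/                     ┃   
"utf-┃      [+] vendor/                   ┃   
= 330┃      [+] scripts/                  ┃   
utf-8┃                                    ┃   
     ┃                                    ┃   
     ┃                                    ┃   
     ┃                                    ┃   
= 60 ┃                                    ┃   
 = "0┗━━━━━━━━━━━━━━━━━━━━━━━━━━━━━━━━━━━━┛   
                ░┃                            
                ▼┃                            
━━━━━━━━━━━━━━━━━┛                            


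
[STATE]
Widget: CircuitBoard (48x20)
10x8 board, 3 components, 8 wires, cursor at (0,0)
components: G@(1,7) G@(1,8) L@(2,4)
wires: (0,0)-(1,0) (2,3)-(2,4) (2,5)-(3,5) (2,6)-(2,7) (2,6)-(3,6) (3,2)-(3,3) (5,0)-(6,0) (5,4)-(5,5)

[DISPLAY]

   0 1 2 3 4 5 6 7 8 9                          
0  [.]                                          
    │                                           
1   ·                           G   G           
                                                
2               · ─ L   ·   · ─ ·               
                        │   │                   
3           · ─ ·       ·   ·                   
                                                
4                                               
                                                
5   ·               · ─ ·                       
    │                                           
6   ·                                           
                                                
7                                               
Cursor: (0,0)                                   
                                                
                                                
                                                


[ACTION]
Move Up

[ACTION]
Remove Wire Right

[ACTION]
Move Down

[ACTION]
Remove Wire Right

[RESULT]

   0 1 2 3 4 5 6 7 8 9                          
0   ·                                           
    │                                           
1  [.]                          G   G           
                                                
2               · ─ L   ·   · ─ ·               
                        │   │                   
3           · ─ ·       ·   ·                   
                                                
4                                               
                                                
5   ·               · ─ ·                       
    │                                           
6   ·                                           
                                                
7                                               
Cursor: (1,0)                                   
                                                
                                                
                                                


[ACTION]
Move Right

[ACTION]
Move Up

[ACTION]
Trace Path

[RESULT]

   0 1 2 3 4 5 6 7 8 9                          
0   ·  [.]                                      
    │                                           
1   ·                           G   G           
                                                
2               · ─ L   ·   · ─ ·               
                        │   │                   
3           · ─ ·       ·   ·                   
                                                
4                                               
                                                
5   ·               · ─ ·                       
    │                                           
6   ·                                           
                                                
7                                               
Cursor: (0,1)  Trace: No connections            
                                                
                                                
                                                


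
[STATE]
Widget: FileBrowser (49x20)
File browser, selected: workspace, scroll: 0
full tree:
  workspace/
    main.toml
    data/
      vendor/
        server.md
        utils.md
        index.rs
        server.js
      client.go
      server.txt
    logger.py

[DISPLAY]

> [-] workspace/                                 
    main.toml                                    
    [+] data/                                    
    logger.py                                    
                                                 
                                                 
                                                 
                                                 
                                                 
                                                 
                                                 
                                                 
                                                 
                                                 
                                                 
                                                 
                                                 
                                                 
                                                 
                                                 


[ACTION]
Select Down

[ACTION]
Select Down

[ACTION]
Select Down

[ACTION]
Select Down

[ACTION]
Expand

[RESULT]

  [-] workspace/                                 
    main.toml                                    
    [+] data/                                    
  > logger.py                                    
                                                 
                                                 
                                                 
                                                 
                                                 
                                                 
                                                 
                                                 
                                                 
                                                 
                                                 
                                                 
                                                 
                                                 
                                                 
                                                 


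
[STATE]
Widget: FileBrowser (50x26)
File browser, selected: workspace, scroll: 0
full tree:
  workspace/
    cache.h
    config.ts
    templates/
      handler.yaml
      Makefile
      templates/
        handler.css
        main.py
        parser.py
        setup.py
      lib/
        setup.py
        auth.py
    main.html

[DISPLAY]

> [-] workspace/                                  
    cache.h                                       
    config.ts                                     
    [+] templates/                                
    main.html                                     
                                                  
                                                  
                                                  
                                                  
                                                  
                                                  
                                                  
                                                  
                                                  
                                                  
                                                  
                                                  
                                                  
                                                  
                                                  
                                                  
                                                  
                                                  
                                                  
                                                  
                                                  


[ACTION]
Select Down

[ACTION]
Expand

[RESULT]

  [-] workspace/                                  
  > cache.h                                       
    config.ts                                     
    [+] templates/                                
    main.html                                     
                                                  
                                                  
                                                  
                                                  
                                                  
                                                  
                                                  
                                                  
                                                  
                                                  
                                                  
                                                  
                                                  
                                                  
                                                  
                                                  
                                                  
                                                  
                                                  
                                                  
                                                  


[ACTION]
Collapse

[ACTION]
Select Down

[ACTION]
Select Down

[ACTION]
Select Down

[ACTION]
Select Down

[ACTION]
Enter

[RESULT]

  [-] workspace/                                  
    cache.h                                       
    config.ts                                     
    [+] templates/                                
  > main.html                                     
                                                  
                                                  
                                                  
                                                  
                                                  
                                                  
                                                  
                                                  
                                                  
                                                  
                                                  
                                                  
                                                  
                                                  
                                                  
                                                  
                                                  
                                                  
                                                  
                                                  
                                                  


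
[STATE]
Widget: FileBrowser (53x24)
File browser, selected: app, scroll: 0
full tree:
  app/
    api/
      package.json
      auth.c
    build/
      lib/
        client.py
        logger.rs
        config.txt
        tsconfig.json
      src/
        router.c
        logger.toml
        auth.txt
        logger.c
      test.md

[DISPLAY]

> [-] app/                                           
    [+] api/                                         
    [+] build/                                       
                                                     
                                                     
                                                     
                                                     
                                                     
                                                     
                                                     
                                                     
                                                     
                                                     
                                                     
                                                     
                                                     
                                                     
                                                     
                                                     
                                                     
                                                     
                                                     
                                                     
                                                     


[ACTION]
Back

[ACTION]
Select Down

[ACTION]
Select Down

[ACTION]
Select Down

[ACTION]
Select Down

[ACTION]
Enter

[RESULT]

  [-] app/                                           
    [+] api/                                         
  > [-] build/                                       
      [+] lib/                                       
      [+] src/                                       
      test.md                                        
                                                     
                                                     
                                                     
                                                     
                                                     
                                                     
                                                     
                                                     
                                                     
                                                     
                                                     
                                                     
                                                     
                                                     
                                                     
                                                     
                                                     
                                                     
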